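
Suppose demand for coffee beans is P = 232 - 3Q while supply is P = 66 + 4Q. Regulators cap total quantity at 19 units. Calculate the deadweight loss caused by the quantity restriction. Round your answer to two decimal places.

77.79

Unrestricted equilibrium: Q* = (232 - 66)/(3 + 4) = 23.7143.
At Q = 19 the demand price is 232 - 3(19) = 175 and the supply price is 66 + 4(19) = 142.
DWL = (1/2)(gap between curves at 19) x (Q* - 19) = (1/2)(33)(4.7143) = 77.7857.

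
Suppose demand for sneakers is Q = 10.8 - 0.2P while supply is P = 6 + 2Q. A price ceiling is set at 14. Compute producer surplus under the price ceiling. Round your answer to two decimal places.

Rewriting demand in inverse form: P = 54 - 5Q.
Free-market equilibrium: 54 - 5Q = 6 + 2Q gives Q* = 6.8571, P* = 19.7143.
At the ceiling price 14, quantity supplied is (14 - 6)/2 = 4; supply is the short side, so Q = 4 trades at P = 14.
PS is the triangle above supply below 14: (1/2)(4)(14 - 6) = 16.

16.00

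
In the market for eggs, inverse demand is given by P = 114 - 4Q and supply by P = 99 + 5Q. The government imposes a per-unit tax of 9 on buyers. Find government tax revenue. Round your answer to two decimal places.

Without the tax, 114 - 4Q = 99 + 5Q so Q* = 1.6667 and P* = 107.3333.
With the tax, buyers' net willingness to pay falls by 9: (114 - 9) - 4Q = 99 + 5Q, so Q_t = 0.6667. Buyers pay P_b = 111.3333; sellers receive P_s = P_b - 9 = 102.3333.
Revenue is the tax times quantity traded: 9 x 0.6667 = 6.

6.00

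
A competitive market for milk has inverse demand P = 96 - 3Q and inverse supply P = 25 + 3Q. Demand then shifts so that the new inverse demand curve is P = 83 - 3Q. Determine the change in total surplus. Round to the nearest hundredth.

Initial equilibrium: Q_0 = 11.8333, P_0 = 60.5; CS_0 = (1/2)(11.8333)(35.5) = 210.0417, PS_0 = (1/2)(11.8333)(35.5) = 210.0417.
New equilibrium: 83 - 3Q = 25 + 3Q gives Q_1 = 9.6667, P_1 = 54; CS_1 = 140.1667, PS_1 = 140.1667.
Change in total surplus = (140.1667 + 140.1667) - (210.0417 + 210.0417) = -139.75.

-139.75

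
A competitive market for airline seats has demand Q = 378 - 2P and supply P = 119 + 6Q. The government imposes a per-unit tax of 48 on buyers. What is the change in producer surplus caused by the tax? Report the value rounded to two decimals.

-313.56

Rewriting demand in inverse form: P = 189 - 0.5Q.
Pre-tax equilibrium: 189 - 0.5Q = 119 + 6Q gives Q* = 10.7692, P* = 183.6154.
With the tax, buyers' net willingness to pay falls by 48: (189 - 48) - 0.5Q = 119 + 6Q, so Q_t = 3.3846. Buyers pay P_b = 187.3077; sellers receive P_s = P_b - 48 = 139.3077.
PS falls from (1/2)(10.7692)(64.6154) = 347.929 to (1/2)(3.3846)(20.3077) = 34.3669, a change of -313.5621.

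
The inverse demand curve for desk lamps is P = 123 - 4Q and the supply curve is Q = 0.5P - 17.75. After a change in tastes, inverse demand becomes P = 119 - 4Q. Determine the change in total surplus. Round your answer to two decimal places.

-57.00

Rewriting supply in inverse form: P = 35.5 + 2Q.
Initial equilibrium: Q_0 = 14.5833, P_0 = 64.6667; CS_0 = (1/2)(14.5833)(58.3333) = 425.3472, PS_0 = (1/2)(14.5833)(29.1667) = 212.6736.
New equilibrium: 119 - 4Q = 35.5 + 2Q gives Q_1 = 13.9167, P_1 = 63.3333; CS_1 = 387.3472, PS_1 = 193.6736.
Change in total surplus = (387.3472 + 193.6736) - (425.3472 + 212.6736) = -57.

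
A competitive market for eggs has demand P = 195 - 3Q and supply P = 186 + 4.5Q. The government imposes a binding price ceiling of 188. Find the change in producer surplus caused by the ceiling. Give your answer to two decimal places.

Without the control, 195 - 3Q = 186 + 4.5Q so Q* = 1.2 and P* = 191.4.
At P = 188, sellers supply (188 - 186)/4.5 = 0.4444 while buyers want more, so the quantity traded is 0.4444 at price 188.
PS goes from (1/2)(1.2)(5.4) = 3.24 to 0.4444 (computed as (188 - 186)(0.4444) - (1/2)(4.5)(0.4444)^2), a change of -2.7956.

-2.80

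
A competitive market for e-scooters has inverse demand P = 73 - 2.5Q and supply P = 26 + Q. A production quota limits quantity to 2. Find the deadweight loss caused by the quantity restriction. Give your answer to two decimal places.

228.57

Unrestricted equilibrium: Q* = (73 - 26)/(2.5 + 1) = 13.4286.
At Q = 2 the demand price is 73 - 2.5(2) = 68 and the supply price is 26 + (2) = 28.
Deadweight loss is the triangle between the curves from 2 to 13.4286: (1/2)(68 - 28)(13.4286 - 2) = 228.5714.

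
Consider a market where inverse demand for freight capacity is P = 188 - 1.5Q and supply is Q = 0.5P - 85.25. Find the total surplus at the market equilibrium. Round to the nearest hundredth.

Rewriting supply in inverse form: P = 170.5 + 2Q.
Setting demand equal to supply, 17.5 = 3.5Q, so Q* = 5 and P* = 180.5.
Total surplus is the full triangle between the curves from 0 to Q*: (1/2)(5)(188 - 170.5) = 43.75.

43.75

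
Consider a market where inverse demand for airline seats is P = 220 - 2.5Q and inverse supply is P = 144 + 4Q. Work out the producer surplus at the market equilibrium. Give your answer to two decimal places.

273.42

Equilibrium: 220 - 2.5Q = 144 + 4Q, so Q* = 11.6923 and P* = 190.7692.
The supply curve's price intercept is 144, so PS = (1/2)(Q*)(P* - 144) = (1/2)(11.6923)(46.7692) = 273.4201.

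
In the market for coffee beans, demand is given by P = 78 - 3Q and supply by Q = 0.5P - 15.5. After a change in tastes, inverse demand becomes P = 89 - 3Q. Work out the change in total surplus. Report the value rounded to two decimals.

Rewriting supply in inverse form: P = 31 + 2Q.
Initial equilibrium: Q_0 = 9.4, P_0 = 49.8; CS_0 = (1/2)(9.4)(28.2) = 132.54, PS_0 = (1/2)(9.4)(18.8) = 88.36.
New equilibrium: 89 - 3Q = 31 + 2Q gives Q_1 = 11.6, P_1 = 54.2; CS_1 = 201.84, PS_1 = 134.56.
Change in total surplus = (201.84 + 134.56) - (132.54 + 88.36) = 115.5.

115.50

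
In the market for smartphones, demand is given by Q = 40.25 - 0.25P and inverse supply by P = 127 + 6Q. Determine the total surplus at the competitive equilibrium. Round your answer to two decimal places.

57.80

Rewriting demand in inverse form: P = 161 - 4Q.
Set 161 - 4Q = 127 + 6Q, which gives 34 = 10Q, so Q* = 3.4 and P* = 161 - 4(3.4) = 147.4.
CS = (1/2)(3.4)(13.6) = 23.12 and PS = (1/2)(3.4)(20.4) = 34.68, so total surplus = 57.8.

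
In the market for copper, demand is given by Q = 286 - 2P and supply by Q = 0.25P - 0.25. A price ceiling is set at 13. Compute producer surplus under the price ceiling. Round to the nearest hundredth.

18.00

Rewriting demand in inverse form: P = 143 - 0.5Q.
Rewriting supply in inverse form: P = 1 + 4Q.
Free-market equilibrium: 143 - 0.5Q = 1 + 4Q gives Q* = 31.5556, P* = 127.2222.
At the ceiling price 13, quantity supplied is (13 - 1)/4 = 3; supply is the short side, so Q = 3 trades at P = 13.
PS is the triangle above supply below 13: (1/2)(3)(13 - 1) = 18.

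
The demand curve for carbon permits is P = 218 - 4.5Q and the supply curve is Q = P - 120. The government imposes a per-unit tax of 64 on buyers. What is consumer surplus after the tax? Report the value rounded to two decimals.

Rewriting supply in inverse form: P = 120 + Q.
Pre-tax equilibrium: 218 - 4.5Q = 120 + Q gives Q* = 17.8182, P* = 137.8182.
A tax on buyers shifts demand down by 64: (218 - 64) - 4.5Q = 120 + Q, so Q_t = 6.1818. Buyers pay P_b = 190.1818; sellers receive P_s = P_b - 64 = 126.1818.
CS = (1/2)(Q_t)(218 - P_b) = (1/2)(6.1818)(27.8182) = 85.9835.

85.98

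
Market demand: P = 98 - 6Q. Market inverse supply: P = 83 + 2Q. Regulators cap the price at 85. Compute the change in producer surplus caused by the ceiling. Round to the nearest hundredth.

Without the control, 98 - 6Q = 83 + 2Q so Q* = 1.875 and P* = 86.75.
At the ceiling price 85, quantity supplied is (85 - 83)/2 = 1; supply is the short side, so Q = 1 trades at P = 85.
PS goes from (1/2)(1.875)(3.75) = 3.5156 to 1 (computed as (85 - 83)(1) - (1/2)(2)(1)^2), a change of -2.5156.

-2.52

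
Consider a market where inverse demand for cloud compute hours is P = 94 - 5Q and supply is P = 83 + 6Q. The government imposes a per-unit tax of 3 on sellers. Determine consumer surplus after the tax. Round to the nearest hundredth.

Without the tax, 94 - 5Q = 83 + 6Q so Q* = 1 and P* = 89.
With the tax, sellers need 3 more per unit: 94 - 5Q = 83 + 6Q + 3, so Q_t = 0.7273. Buyers pay P_b = 90.3636; sellers receive P_s = P_b - 3 = 87.3636.
Consumer surplus is the triangle under demand above P_b: (1/2)(0.7273)(94 - 90.3636) = 1.3223.

1.32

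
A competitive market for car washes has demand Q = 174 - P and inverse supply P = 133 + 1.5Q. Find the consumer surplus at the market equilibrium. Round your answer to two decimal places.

Rewriting demand in inverse form: P = 174 - Q.
Set 174 - Q = 133 + 1.5Q, which gives 41 = 2.5Q, so Q* = 16.4 and P* = 174 - (16.4) = 157.6.
The demand choke price is 174, so CS = (1/2)(Q*)(174 - P*) = (1/2)(16.4)(16.4) = 134.48.

134.48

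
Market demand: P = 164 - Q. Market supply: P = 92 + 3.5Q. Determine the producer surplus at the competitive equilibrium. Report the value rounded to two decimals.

Equilibrium: 164 - Q = 92 + 3.5Q, so Q* = 16 and P* = 148.
The supply curve's price intercept is 92, so PS = (1/2)(Q*)(P* - 92) = (1/2)(16)(56) = 448.

448.00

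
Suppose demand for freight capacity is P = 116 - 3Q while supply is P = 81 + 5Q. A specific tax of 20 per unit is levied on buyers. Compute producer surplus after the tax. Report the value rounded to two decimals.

Without the tax, 116 - 3Q = 81 + 5Q so Q* = 4.375 and P* = 102.875.
A tax on buyers shifts demand down by 20: (116 - 20) - 3Q = 81 + 5Q, so Q_t = 1.875. Buyers pay P_b = 110.375; sellers receive P_s = P_b - 20 = 90.375.
PS = (1/2)(Q_t)(P_s - 81) = (1/2)(1.875)(9.375) = 8.7891.

8.79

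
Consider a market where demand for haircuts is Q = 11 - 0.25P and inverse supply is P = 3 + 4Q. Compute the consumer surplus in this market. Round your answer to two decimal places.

52.53

Rewriting demand in inverse form: P = 44 - 4Q.
Setting demand equal to supply, 41 = 8Q, so Q* = 5.125 and P* = 23.5.
Consumer surplus is the triangle under demand above P*: (1/2)(5.125)(44 - 23.5) = (1/2)(5.125)(20.5) = 52.5312.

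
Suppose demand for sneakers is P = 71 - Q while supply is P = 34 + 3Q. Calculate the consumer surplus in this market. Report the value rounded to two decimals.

Setting demand equal to supply, 37 = 4Q, so Q* = 9.25 and P* = 61.75.
CS is the area between the demand curve and P* from 0 to Q*: (1/2)(9.25)(9.25) = 42.7812.

42.78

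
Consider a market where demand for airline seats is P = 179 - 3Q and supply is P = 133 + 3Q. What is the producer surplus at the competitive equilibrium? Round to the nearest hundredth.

Equilibrium: 179 - 3Q = 133 + 3Q, so Q* = 7.6667 and P* = 156.
Producer surplus is the triangle above supply below P*: (1/2)(7.6667)(156 - 133) = (1/2)(7.6667)(23) = 88.1667.

88.17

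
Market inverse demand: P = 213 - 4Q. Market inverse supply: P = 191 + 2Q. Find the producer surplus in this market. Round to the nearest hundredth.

13.44

Setting demand equal to supply, 22 = 6Q, so Q* = 3.6667 and P* = 198.3333.
The supply curve's price intercept is 191, so PS = (1/2)(Q*)(P* - 191) = (1/2)(3.6667)(7.3333) = 13.4444.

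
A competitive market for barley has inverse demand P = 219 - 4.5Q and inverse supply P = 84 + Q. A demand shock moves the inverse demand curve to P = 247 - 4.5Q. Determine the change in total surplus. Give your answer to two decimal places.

758.55

Initial equilibrium: Q_0 = 24.5455, P_0 = 108.5455; CS_0 = (1/2)(24.5455)(110.4545) = 1355.5785, PS_0 = (1/2)(24.5455)(24.5455) = 301.2397.
New equilibrium: 247 - 4.5Q = 84 + Q gives Q_1 = 29.6364, P_1 = 113.6364; CS_1 = 1976.2066, PS_1 = 439.157.
Change in total surplus = (1976.2066 + 439.157) - (1355.5785 + 301.2397) = 758.5455.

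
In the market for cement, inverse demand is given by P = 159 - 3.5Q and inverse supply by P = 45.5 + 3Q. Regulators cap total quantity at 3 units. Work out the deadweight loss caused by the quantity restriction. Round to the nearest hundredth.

Without the quota, 159 - 3.5Q = 45.5 + 3Q gives Q* = 17.4615.
At Q = 3 the demand price is 159 - 3.5(3) = 148.5 and the supply price is 45.5 + 3(3) = 54.5.
Deadweight loss is the triangle between the curves from 3 to 17.4615: (1/2)(148.5 - 54.5)(17.4615 - 3) = 679.6923.

679.69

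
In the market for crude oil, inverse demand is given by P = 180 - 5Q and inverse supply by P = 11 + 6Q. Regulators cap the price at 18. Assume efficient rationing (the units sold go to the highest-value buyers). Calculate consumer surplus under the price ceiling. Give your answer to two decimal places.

Free-market equilibrium: 180 - 5Q = 11 + 6Q gives Q* = 15.3636, P* = 103.1818.
At P = 18, sellers supply (18 - 11)/6 = 1.1667 while buyers want more, so the quantity traded is 1.1667 at price 18.
The demand price at Q = 1.1667 is 174.1667. CS is the trapezoid between demand and 18 over [0, 1.1667]: (1/2)[(180 - 18) + (174.1667 - 18)](1.1667) = 185.5972.

185.60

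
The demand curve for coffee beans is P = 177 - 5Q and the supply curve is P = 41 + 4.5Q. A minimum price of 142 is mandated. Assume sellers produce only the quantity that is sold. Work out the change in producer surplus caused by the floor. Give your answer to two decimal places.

135.63

Without the control, 177 - 5Q = 41 + 4.5Q so Q* = 14.3158 and P* = 105.4211.
At the floor price 142, quantity demanded is (177 - 142)/5 = 7; demand is the short side, so Q = 7 trades at P = 142.
PS goes from (1/2)(14.3158)(64.4211) = 461.1191 to 596.75 (computed as (142 - 41)(7) - (1/2)(4.5)(7)^2), a change of 135.6309.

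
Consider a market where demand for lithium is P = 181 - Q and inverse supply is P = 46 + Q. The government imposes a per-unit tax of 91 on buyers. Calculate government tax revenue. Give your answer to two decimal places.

Pre-tax equilibrium: 181 - Q = 46 + Q gives Q* = 67.5, P* = 113.5.
With the tax, buyers' net willingness to pay falls by 91: (181 - 91) - Q = 46 + Q, so Q_t = 22. Buyers pay P_b = 159; sellers receive P_s = P_b - 91 = 68.
Revenue is the tax times quantity traded: 91 x 22 = 2002.

2002.00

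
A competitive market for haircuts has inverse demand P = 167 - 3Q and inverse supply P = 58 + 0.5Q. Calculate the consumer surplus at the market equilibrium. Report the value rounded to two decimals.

Set 167 - 3Q = 58 + 0.5Q, which gives 109 = 3.5Q, so Q* = 31.1429 and P* = 167 - 3(31.1429) = 73.5714.
The demand choke price is 167, so CS = (1/2)(Q*)(167 - P*) = (1/2)(31.1429)(93.4286) = 1454.8163.

1454.82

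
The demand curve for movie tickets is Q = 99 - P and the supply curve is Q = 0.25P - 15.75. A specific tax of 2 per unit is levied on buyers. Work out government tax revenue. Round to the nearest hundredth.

Rewriting demand in inverse form: P = 99 - Q.
Rewriting supply in inverse form: P = 63 + 4Q.
Pre-tax equilibrium: 99 - Q = 63 + 4Q gives Q* = 7.2, P* = 91.8.
A tax on buyers shifts demand down by 2: (99 - 2) - Q = 63 + 4Q, so Q_t = 6.8. Buyers pay P_b = 92.2; sellers receive P_s = P_b - 2 = 90.2.
Tax revenue = t x Q_t = 2 x 6.8 = 13.6.

13.60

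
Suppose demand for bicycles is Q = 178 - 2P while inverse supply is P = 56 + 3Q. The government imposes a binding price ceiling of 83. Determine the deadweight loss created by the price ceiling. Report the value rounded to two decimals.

0.32

Rewriting demand in inverse form: P = 89 - 0.5Q.
Free-market equilibrium: 89 - 0.5Q = 56 + 3Q gives Q* = 9.4286, P* = 84.2857.
At P = 83, sellers supply (83 - 56)/3 = 9 while buyers want more, so the quantity traded is 9 at price 83.
At Q = 9 the demand price is 84.5 and the supply price is 83. Deadweight loss is the triangle between the curves from 9 to 9.4286: (1/2)(84.5 - 83)(9.4286 - 9) = 0.3214.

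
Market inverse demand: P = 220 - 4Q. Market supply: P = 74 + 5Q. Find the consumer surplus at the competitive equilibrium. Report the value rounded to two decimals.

526.32

Set 220 - 4Q = 74 + 5Q, which gives 146 = 9Q, so Q* = 16.2222 and P* = 220 - 4(16.2222) = 155.1111.
The demand choke price is 220, so CS = (1/2)(Q*)(220 - P*) = (1/2)(16.2222)(64.8889) = 526.321.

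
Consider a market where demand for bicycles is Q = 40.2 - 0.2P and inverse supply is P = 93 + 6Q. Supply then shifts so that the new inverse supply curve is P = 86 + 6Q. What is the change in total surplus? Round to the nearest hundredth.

70.95

Rewriting demand in inverse form: P = 201 - 5Q.
Initial equilibrium: Q_0 = 9.8182, P_0 = 151.9091; CS_0 = (1/2)(9.8182)(49.0909) = 240.9917, PS_0 = (1/2)(9.8182)(58.9091) = 289.1901.
New equilibrium: 201 - 5Q = 86 + 6Q gives Q_1 = 10.4545, P_1 = 148.7273; CS_1 = 273.2438, PS_1 = 327.8926.
Change in total surplus = (273.2438 + 327.8926) - (240.9917 + 289.1901) = 70.9545.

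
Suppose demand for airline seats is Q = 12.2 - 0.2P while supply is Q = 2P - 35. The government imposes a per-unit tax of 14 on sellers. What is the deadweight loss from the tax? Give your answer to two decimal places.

17.82

Rewriting demand in inverse form: P = 61 - 5Q.
Rewriting supply in inverse form: P = 17.5 + 0.5Q.
Without the tax, 61 - 5Q = 17.5 + 0.5Q so Q* = 7.9091 and P* = 21.4545.
A tax on sellers shifts supply up by 14: 61 - 5Q = 17.5 + 0.5Q + 14, so Q_t = 5.3636. Buyers pay P_b = 34.1818; sellers receive P_s = P_b - 14 = 20.1818.
Deadweight loss is the triangle between the curves from Q_t to Q*: (1/2)(7.9091 - 5.3636)(14) = 17.8182.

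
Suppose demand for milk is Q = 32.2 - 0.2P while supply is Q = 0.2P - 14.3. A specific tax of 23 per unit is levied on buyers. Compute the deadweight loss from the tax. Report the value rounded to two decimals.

26.45

Rewriting demand in inverse form: P = 161 - 5Q.
Rewriting supply in inverse form: P = 71.5 + 5Q.
Without the tax, 161 - 5Q = 71.5 + 5Q so Q* = 8.95 and P* = 116.25.
With the tax, buyers' net willingness to pay falls by 23: (161 - 23) - 5Q = 71.5 + 5Q, so Q_t = 6.65. Buyers pay P_b = 127.75; sellers receive P_s = P_b - 23 = 104.75.
The welfare triangle lost has base Q* - Q_t = 2.3 and height t = 23, so DWL = (1/2)(2.3)(23) = 26.45.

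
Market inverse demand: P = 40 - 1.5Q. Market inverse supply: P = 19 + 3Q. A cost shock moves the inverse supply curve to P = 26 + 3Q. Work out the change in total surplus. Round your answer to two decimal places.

-27.22

Initial equilibrium: Q_0 = 4.6667, P_0 = 33; CS_0 = (1/2)(4.6667)(7) = 16.3333, PS_0 = (1/2)(4.6667)(14) = 32.6667.
New equilibrium: 40 - 1.5Q = 26 + 3Q gives Q_1 = 3.1111, P_1 = 35.3333; CS_1 = 7.2593, PS_1 = 14.5185.
Change in total surplus = (7.2593 + 14.5185) - (16.3333 + 32.6667) = -27.2222.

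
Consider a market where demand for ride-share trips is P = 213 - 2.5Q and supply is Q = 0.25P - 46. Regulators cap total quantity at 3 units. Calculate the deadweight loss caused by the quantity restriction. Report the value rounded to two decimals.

6.94

Rewriting supply in inverse form: P = 184 + 4Q.
Unrestricted equilibrium: Q* = (213 - 184)/(2.5 + 4) = 4.4615.
At Q = 3 the demand price is 213 - 2.5(3) = 205.5 and the supply price is 184 + 4(3) = 196.
Deadweight loss is the triangle between the curves from 3 to 4.4615: (1/2)(205.5 - 196)(4.4615 - 3) = 6.9423.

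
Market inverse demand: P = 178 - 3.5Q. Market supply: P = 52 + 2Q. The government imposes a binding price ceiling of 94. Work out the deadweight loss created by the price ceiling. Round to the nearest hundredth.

10.02

Free-market equilibrium: 178 - 3.5Q = 52 + 2Q gives Q* = 22.9091, P* = 97.8182.
At the ceiling price 94, quantity supplied is (94 - 52)/2 = 21; supply is the short side, so Q = 21 trades at P = 94.
At Q = 21 the demand price is 104.5 and the supply price is 94. Deadweight loss is the triangle between the curves from 21 to 22.9091: (1/2)(104.5 - 94)(22.9091 - 21) = 10.0227.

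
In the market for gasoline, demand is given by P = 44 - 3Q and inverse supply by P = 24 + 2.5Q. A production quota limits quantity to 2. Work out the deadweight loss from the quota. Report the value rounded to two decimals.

7.36

Without the quota, 44 - 3Q = 24 + 2.5Q gives Q* = 3.6364.
At Q = 2 the demand price is 44 - 3(2) = 38 and the supply price is 24 + 2.5(2) = 29.
DWL = (1/2)(gap between curves at 2) x (Q* - 2) = (1/2)(9)(1.6364) = 7.3636.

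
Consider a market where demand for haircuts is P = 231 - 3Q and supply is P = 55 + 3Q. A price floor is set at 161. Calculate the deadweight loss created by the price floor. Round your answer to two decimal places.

108.00

Free-market equilibrium: 231 - 3Q = 55 + 3Q gives Q* = 29.3333, P* = 143.
At the floor price 161, quantity demanded is (231 - 161)/3 = 23.3333; demand is the short side, so Q = 23.3333 trades at P = 161.
The lost-trades triangle has base Q* - 23.3333 = 6 and height equal to the gap between the curves at Q = 23.3333, which is 161 - 125 = 36. DWL = (1/2)(6)(36) = 108.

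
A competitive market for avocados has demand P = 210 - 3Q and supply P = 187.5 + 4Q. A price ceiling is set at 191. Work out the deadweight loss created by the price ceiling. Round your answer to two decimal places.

19.15

Free-market equilibrium: 210 - 3Q = 187.5 + 4Q gives Q* = 3.2143, P* = 200.3571.
At P = 191, sellers supply (191 - 187.5)/4 = 0.875 while buyers want more, so the quantity traded is 0.875 at price 191.
The lost-trades triangle has base Q* - 0.875 = 2.3393 and height equal to the gap between the curves at Q = 0.875, which is 207.375 - 191 = 16.375. DWL = (1/2)(2.3393)(16.375) = 19.1529.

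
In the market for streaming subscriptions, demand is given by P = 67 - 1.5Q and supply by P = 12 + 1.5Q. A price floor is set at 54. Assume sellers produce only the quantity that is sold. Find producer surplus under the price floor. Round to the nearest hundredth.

307.67

Free-market equilibrium: 67 - 1.5Q = 12 + 1.5Q gives Q* = 18.3333, P* = 39.5.
At P = 54, buyers demand (67 - 54)/1.5 = 8.6667 while sellers would supply more, so the quantity traded is 8.6667 at price 54.
The supply price at Q = 8.6667 is 25. PS is the trapezoid between 54 and supply over [0, 8.6667]: (1/2)[(54 - 12) + (54 - 25)](8.6667) = 307.6667.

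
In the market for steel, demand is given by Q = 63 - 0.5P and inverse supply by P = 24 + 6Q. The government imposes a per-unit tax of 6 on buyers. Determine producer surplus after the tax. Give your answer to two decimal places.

432.00

Rewriting demand in inverse form: P = 126 - 2Q.
Without the tax, 126 - 2Q = 24 + 6Q so Q* = 12.75 and P* = 100.5.
A tax on buyers shifts demand down by 6: (126 - 6) - 2Q = 24 + 6Q, so Q_t = 12. Buyers pay P_b = 102; sellers receive P_s = P_b - 6 = 96.
Producer surplus is the triangle above supply below P_s: (1/2)(12)(96 - 24) = 432.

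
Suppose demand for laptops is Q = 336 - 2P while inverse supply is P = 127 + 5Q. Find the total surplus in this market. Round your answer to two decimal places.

Rewriting demand in inverse form: P = 168 - 0.5Q.
Set 168 - 0.5Q = 127 + 5Q, which gives 41 = 5.5Q, so Q* = 7.4545 and P* = 168 - 0.5(7.4545) = 164.2727.
CS = (1/2)(7.4545)(3.7273) = 13.8926 and PS = (1/2)(7.4545)(37.2727) = 138.9256, so total surplus = 152.8182.

152.82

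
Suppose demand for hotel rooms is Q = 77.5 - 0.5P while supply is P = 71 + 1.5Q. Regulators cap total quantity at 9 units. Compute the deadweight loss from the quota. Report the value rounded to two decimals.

393.75

Rewriting demand in inverse form: P = 155 - 2Q.
Unrestricted equilibrium: Q* = (155 - 71)/(2 + 1.5) = 24.
At Q = 9 the demand price is 155 - 2(9) = 137 and the supply price is 71 + 1.5(9) = 84.5.
DWL = (1/2)(gap between curves at 9) x (Q* - 9) = (1/2)(52.5)(15) = 393.75.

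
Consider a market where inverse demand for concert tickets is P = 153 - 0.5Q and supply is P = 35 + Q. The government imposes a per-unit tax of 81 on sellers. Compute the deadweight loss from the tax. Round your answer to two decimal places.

Pre-tax equilibrium: 153 - 0.5Q = 35 + Q gives Q* = 78.6667, P* = 113.6667.
With the tax, sellers need 81 more per unit: 153 - 0.5Q = 35 + Q + 81, so Q_t = 24.6667. Buyers pay P_b = 140.6667; sellers receive P_s = P_b - 81 = 59.6667.
The welfare triangle lost has base Q* - Q_t = 54 and height t = 81, so DWL = (1/2)(54)(81) = 2187.

2187.00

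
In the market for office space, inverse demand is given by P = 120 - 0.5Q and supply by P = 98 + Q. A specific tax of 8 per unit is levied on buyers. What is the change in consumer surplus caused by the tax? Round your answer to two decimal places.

Pre-tax equilibrium: 120 - 0.5Q = 98 + Q gives Q* = 14.6667, P* = 112.6667.
A tax on buyers shifts demand down by 8: (120 - 8) - 0.5Q = 98 + Q, so Q_t = 9.3333. Buyers pay P_b = 115.3333; sellers receive P_s = P_b - 8 = 107.3333.
CS falls from (1/2)(14.6667)(7.3333) = 53.7778 to (1/2)(9.3333)(4.6667) = 21.7778, a change of -32.

-32.00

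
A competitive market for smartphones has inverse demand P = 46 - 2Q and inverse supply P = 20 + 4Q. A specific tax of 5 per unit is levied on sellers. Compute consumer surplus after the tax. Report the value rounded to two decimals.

12.25

Pre-tax equilibrium: 46 - 2Q = 20 + 4Q gives Q* = 4.3333, P* = 37.3333.
With the tax, sellers need 5 more per unit: 46 - 2Q = 20 + 4Q + 5, so Q_t = 3.5. Buyers pay P_b = 39; sellers receive P_s = P_b - 5 = 34.
CS = (1/2)(Q_t)(46 - P_b) = (1/2)(3.5)(7) = 12.25.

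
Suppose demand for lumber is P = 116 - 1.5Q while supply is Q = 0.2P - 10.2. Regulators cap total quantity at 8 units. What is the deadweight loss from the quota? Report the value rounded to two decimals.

13.00

Rewriting supply in inverse form: P = 51 + 5Q.
Without the quota, 116 - 1.5Q = 51 + 5Q gives Q* = 10.
At Q = 8 the demand price is 116 - 1.5(8) = 104 and the supply price is 51 + 5(8) = 91.
DWL = (1/2)(gap between curves at 8) x (Q* - 8) = (1/2)(13)(2) = 13.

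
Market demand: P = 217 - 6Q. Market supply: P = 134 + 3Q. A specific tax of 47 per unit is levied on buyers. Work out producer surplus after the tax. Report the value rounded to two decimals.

24.00

Without the tax, 217 - 6Q = 134 + 3Q so Q* = 9.2222 and P* = 161.6667.
With the tax, buyers' net willingness to pay falls by 47: (217 - 47) - 6Q = 134 + 3Q, so Q_t = 4. Buyers pay P_b = 193; sellers receive P_s = P_b - 47 = 146.
PS = (1/2)(Q_t)(P_s - 134) = (1/2)(4)(12) = 24.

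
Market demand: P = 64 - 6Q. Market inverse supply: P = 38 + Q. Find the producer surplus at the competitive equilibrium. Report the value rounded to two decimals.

Set 64 - 6Q = 38 + Q, which gives 26 = 7Q, so Q* = 3.7143 and P* = 64 - 6(3.7143) = 41.7143.
PS is the area between P* and the supply curve from 0 to Q*: (1/2)(3.7143)(3.7143) = 6.898.

6.90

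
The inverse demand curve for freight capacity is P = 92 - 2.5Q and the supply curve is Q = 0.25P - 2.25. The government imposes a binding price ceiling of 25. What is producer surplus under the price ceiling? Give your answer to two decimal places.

Rewriting supply in inverse form: P = 9 + 4Q.
Without the control, 92 - 2.5Q = 9 + 4Q so Q* = 12.7692 and P* = 60.0769.
At the ceiling price 25, quantity supplied is (25 - 9)/4 = 4; supply is the short side, so Q = 4 trades at P = 25.
PS is the triangle above supply below 25: (1/2)(4)(25 - 9) = 32.

32.00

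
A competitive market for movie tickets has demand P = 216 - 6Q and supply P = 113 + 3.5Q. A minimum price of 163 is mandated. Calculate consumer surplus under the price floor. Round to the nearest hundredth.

Free-market equilibrium: 216 - 6Q = 113 + 3.5Q gives Q* = 10.8421, P* = 150.9474.
At the floor price 163, quantity demanded is (216 - 163)/6 = 8.8333; demand is the short side, so Q = 8.8333 trades at P = 163.
CS is the triangle under demand above 163: (1/2)(8.8333)(216 - 163) = 234.0833.

234.08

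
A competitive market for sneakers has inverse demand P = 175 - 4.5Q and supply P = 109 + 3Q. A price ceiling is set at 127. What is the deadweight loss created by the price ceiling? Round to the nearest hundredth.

Without the control, 175 - 4.5Q = 109 + 3Q so Q* = 8.8 and P* = 135.4.
At P = 127, sellers supply (127 - 109)/3 = 6 while buyers want more, so the quantity traded is 6 at price 127.
At Q = 6 the demand price is 148 and the supply price is 127. Deadweight loss is the triangle between the curves from 6 to 8.8: (1/2)(148 - 127)(8.8 - 6) = 29.4.

29.40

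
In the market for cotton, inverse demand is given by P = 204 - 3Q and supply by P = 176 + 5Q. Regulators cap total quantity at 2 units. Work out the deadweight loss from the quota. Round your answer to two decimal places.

Unrestricted equilibrium: Q* = (204 - 176)/(3 + 5) = 3.5.
At Q = 2 the demand price is 204 - 3(2) = 198 and the supply price is 176 + 5(2) = 186.
DWL = (1/2)(gap between curves at 2) x (Q* - 2) = (1/2)(12)(1.5) = 9.

9.00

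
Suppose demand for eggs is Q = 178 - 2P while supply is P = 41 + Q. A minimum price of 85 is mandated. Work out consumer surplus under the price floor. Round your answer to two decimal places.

16.00

Rewriting demand in inverse form: P = 89 - 0.5Q.
Without the control, 89 - 0.5Q = 41 + Q so Q* = 32 and P* = 73.
At P = 85, buyers demand (89 - 85)/0.5 = 8 while sellers would supply more, so the quantity traded is 8 at price 85.
CS is the triangle under demand above 85: (1/2)(8)(89 - 85) = 16.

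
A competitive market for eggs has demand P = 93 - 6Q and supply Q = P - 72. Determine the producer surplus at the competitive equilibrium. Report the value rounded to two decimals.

Rewriting supply in inverse form: P = 72 + Q.
Equilibrium: 93 - 6Q = 72 + Q, so Q* = 3 and P* = 75.
Producer surplus is the triangle above supply below P*: (1/2)(3)(75 - 72) = (1/2)(3)(3) = 4.5.

4.50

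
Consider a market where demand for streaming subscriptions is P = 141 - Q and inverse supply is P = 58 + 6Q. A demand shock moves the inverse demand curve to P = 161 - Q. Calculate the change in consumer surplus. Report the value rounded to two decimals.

37.96

Initial equilibrium: Q_0 = 11.8571, P_0 = 129.1429; CS_0 = (1/2)(11.8571)(11.8571) = 70.2959, PS_0 = (1/2)(11.8571)(71.1429) = 421.7755.
New equilibrium: 161 - Q = 58 + 6Q gives Q_1 = 14.7143, P_1 = 146.2857; CS_1 = 108.2551, PS_1 = 649.5306.
Change in consumer surplus = 108.2551 - 70.2959 = 37.9592.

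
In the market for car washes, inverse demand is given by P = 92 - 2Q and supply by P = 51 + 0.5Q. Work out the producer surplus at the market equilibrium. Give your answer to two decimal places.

Equilibrium: 92 - 2Q = 51 + 0.5Q, so Q* = 16.4 and P* = 59.2.
The supply curve's price intercept is 51, so PS = (1/2)(Q*)(P* - 51) = (1/2)(16.4)(8.2) = 67.24.

67.24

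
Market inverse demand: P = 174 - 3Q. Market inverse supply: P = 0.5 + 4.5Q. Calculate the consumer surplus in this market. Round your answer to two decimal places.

Set 174 - 3Q = 0.5 + 4.5Q, which gives 173.5 = 7.5Q, so Q* = 23.1333 and P* = 174 - 3(23.1333) = 104.6.
Consumer surplus is the triangle under demand above P*: (1/2)(23.1333)(174 - 104.6) = (1/2)(23.1333)(69.4) = 802.7267.

802.73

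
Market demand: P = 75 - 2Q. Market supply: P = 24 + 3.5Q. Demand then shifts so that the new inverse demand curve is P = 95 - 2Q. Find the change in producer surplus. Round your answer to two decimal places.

Initial equilibrium: Q_0 = 9.2727, P_0 = 56.4545; CS_0 = (1/2)(9.2727)(18.5455) = 85.9835, PS_0 = (1/2)(9.2727)(32.4545) = 150.4711.
New equilibrium: 95 - 2Q = 24 + 3.5Q gives Q_1 = 12.9091, P_1 = 69.1818; CS_1 = 166.6446, PS_1 = 291.6281.
Change in producer surplus = 291.6281 - 150.4711 = 141.157.

141.16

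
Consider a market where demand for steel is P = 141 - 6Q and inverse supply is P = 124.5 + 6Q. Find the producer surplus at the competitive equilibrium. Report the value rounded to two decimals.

Set 141 - 6Q = 124.5 + 6Q, which gives 16.5 = 12Q, so Q* = 1.375 and P* = 141 - 6(1.375) = 132.75.
The supply curve's price intercept is 124.5, so PS = (1/2)(Q*)(P* - 124.5) = (1/2)(1.375)(8.25) = 5.6719.

5.67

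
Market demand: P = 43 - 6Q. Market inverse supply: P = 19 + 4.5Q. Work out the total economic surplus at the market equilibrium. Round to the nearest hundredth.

Set 43 - 6Q = 19 + 4.5Q, which gives 24 = 10.5Q, so Q* = 2.2857 and P* = 43 - 6(2.2857) = 29.2857.
CS = (1/2)(2.2857)(13.7143) = 15.6735 and PS = (1/2)(2.2857)(10.2857) = 11.7551, so total surplus = 27.4286.

27.43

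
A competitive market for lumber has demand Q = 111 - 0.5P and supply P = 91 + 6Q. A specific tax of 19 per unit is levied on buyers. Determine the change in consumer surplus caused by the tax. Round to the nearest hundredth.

Rewriting demand in inverse form: P = 222 - 2Q.
Pre-tax equilibrium: 222 - 2Q = 91 + 6Q gives Q* = 16.375, P* = 189.25.
A tax on buyers shifts demand down by 19: (222 - 19) - 2Q = 91 + 6Q, so Q_t = 14. Buyers pay P_b = 194; sellers receive P_s = P_b - 19 = 175.
CS falls from (1/2)(16.375)(32.75) = 268.1406 to (1/2)(14)(28) = 196, a change of -72.1406.

-72.14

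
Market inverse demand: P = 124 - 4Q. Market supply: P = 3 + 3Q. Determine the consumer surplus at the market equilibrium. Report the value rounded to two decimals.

597.59

Setting demand equal to supply, 121 = 7Q, so Q* = 17.2857 and P* = 54.8571.
CS is the area between the demand curve and P* from 0 to Q*: (1/2)(17.2857)(69.1429) = 597.5918.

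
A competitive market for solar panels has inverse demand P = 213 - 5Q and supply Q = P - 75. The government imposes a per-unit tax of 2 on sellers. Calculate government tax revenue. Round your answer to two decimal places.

Rewriting supply in inverse form: P = 75 + Q.
Pre-tax equilibrium: 213 - 5Q = 75 + Q gives Q* = 23, P* = 98.
A tax on sellers shifts supply up by 2: 213 - 5Q = 75 + Q + 2, so Q_t = 22.6667. Buyers pay P_b = 99.6667; sellers receive P_s = P_b - 2 = 97.6667.
Tax revenue = t x Q_t = 2 x 22.6667 = 45.3333.

45.33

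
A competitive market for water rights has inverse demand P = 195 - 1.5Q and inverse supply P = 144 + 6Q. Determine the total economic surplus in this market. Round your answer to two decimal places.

173.40

Setting demand equal to supply, 51 = 7.5Q, so Q* = 6.8 and P* = 184.8.
CS = (1/2)(6.8)(10.2) = 34.68 and PS = (1/2)(6.8)(40.8) = 138.72, so total surplus = 173.4.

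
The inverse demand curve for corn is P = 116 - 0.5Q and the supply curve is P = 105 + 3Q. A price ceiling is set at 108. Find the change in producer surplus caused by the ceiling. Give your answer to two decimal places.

-13.32

Free-market equilibrium: 116 - 0.5Q = 105 + 3Q gives Q* = 3.1429, P* = 114.4286.
At P = 108, sellers supply (108 - 105)/3 = 1 while buyers want more, so the quantity traded is 1 at price 108.
PS goes from (1/2)(3.1429)(9.4286) = 14.8163 to 1.5 (computed as (108 - 105)(1) - (1/2)(3)(1)^2), a change of -13.3163.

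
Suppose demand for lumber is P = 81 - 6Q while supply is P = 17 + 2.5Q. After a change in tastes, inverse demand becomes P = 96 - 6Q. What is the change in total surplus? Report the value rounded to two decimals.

126.18

Initial equilibrium: Q_0 = 7.5294, P_0 = 35.8235; CS_0 = (1/2)(7.5294)(45.1765) = 170.0761, PS_0 = (1/2)(7.5294)(18.8235) = 70.8651.
New equilibrium: 96 - 6Q = 17 + 2.5Q gives Q_1 = 9.2941, P_1 = 40.2353; CS_1 = 259.1419, PS_1 = 107.9758.
Change in total surplus = (259.1419 + 107.9758) - (170.0761 + 70.8651) = 126.1765.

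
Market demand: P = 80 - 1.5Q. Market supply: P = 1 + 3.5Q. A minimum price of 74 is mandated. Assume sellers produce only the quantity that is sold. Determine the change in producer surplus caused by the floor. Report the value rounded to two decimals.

-172.87

Without the control, 80 - 1.5Q = 1 + 3.5Q so Q* = 15.8 and P* = 56.3.
At the floor price 74, quantity demanded is (80 - 74)/1.5 = 4; demand is the short side, so Q = 4 trades at P = 74.
PS goes from (1/2)(15.8)(55.3) = 436.87 to 264 (computed as (74 - 1)(4) - (1/2)(3.5)(4)^2), a change of -172.87.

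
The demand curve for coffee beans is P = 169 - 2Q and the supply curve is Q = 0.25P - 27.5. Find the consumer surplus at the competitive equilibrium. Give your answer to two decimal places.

Rewriting supply in inverse form: P = 110 + 4Q.
Equilibrium: 169 - 2Q = 110 + 4Q, so Q* = 9.8333 and P* = 149.3333.
Consumer surplus is the triangle under demand above P*: (1/2)(9.8333)(169 - 149.3333) = (1/2)(9.8333)(19.6667) = 96.6944.

96.69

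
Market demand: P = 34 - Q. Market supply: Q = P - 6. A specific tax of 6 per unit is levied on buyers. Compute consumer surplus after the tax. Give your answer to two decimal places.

Rewriting supply in inverse form: P = 6 + Q.
Without the tax, 34 - Q = 6 + Q so Q* = 14 and P* = 20.
With the tax, buyers' net willingness to pay falls by 6: (34 - 6) - Q = 6 + Q, so Q_t = 11. Buyers pay P_b = 23; sellers receive P_s = P_b - 6 = 17.
Consumer surplus is the triangle under demand above P_b: (1/2)(11)(34 - 23) = 60.5.

60.50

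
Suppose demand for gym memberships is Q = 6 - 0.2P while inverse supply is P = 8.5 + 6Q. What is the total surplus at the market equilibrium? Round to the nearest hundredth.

Rewriting demand in inverse form: P = 30 - 5Q.
Set 30 - 5Q = 8.5 + 6Q, which gives 21.5 = 11Q, so Q* = 1.9545 and P* = 30 - 5(1.9545) = 20.2273.
CS = (1/2)(1.9545)(9.7727) = 9.5506 and PS = (1/2)(1.9545)(11.7273) = 11.4607, so total surplus = 21.0114.

21.01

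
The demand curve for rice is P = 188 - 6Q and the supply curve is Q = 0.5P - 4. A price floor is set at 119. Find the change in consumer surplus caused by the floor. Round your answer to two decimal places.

Rewriting supply in inverse form: P = 8 + 2Q.
Without the control, 188 - 6Q = 8 + 2Q so Q* = 22.5 and P* = 53.
At the floor price 119, quantity demanded is (188 - 119)/6 = 11.5; demand is the short side, so Q = 11.5 trades at P = 119.
CS goes from (1/2)(22.5)(135) = 1518.75 to 396.75 (computed as (188 - 119)(11.5) - (1/2)(6)(11.5)^2), a change of -1122.

-1122.00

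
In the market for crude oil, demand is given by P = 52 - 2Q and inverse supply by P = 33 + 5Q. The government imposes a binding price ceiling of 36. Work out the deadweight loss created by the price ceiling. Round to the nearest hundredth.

15.65

Free-market equilibrium: 52 - 2Q = 33 + 5Q gives Q* = 2.7143, P* = 46.5714.
At the ceiling price 36, quantity supplied is (36 - 33)/5 = 0.6; supply is the short side, so Q = 0.6 trades at P = 36.
The lost-trades triangle has base Q* - 0.6 = 2.1143 and height equal to the gap between the curves at Q = 0.6, which is 50.8 - 36 = 14.8. DWL = (1/2)(2.1143)(14.8) = 15.6457.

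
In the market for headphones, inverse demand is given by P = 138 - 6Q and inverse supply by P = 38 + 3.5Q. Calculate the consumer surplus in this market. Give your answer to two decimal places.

Setting demand equal to supply, 100 = 9.5Q, so Q* = 10.5263 and P* = 74.8421.
Consumer surplus is the triangle under demand above P*: (1/2)(10.5263)(138 - 74.8421) = (1/2)(10.5263)(63.1579) = 332.41.

332.41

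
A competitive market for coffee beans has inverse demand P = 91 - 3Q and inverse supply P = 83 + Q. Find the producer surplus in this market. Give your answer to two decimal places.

Setting demand equal to supply, 8 = 4Q, so Q* = 2 and P* = 85.
Producer surplus is the triangle above supply below P*: (1/2)(2)(85 - 83) = (1/2)(2)(2) = 2.

2.00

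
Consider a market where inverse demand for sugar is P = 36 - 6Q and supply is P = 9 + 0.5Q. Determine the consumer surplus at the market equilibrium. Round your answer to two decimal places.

51.76

Set 36 - 6Q = 9 + 0.5Q, which gives 27 = 6.5Q, so Q* = 4.1538 and P* = 36 - 6(4.1538) = 11.0769.
Consumer surplus is the triangle under demand above P*: (1/2)(4.1538)(36 - 11.0769) = (1/2)(4.1538)(24.9231) = 51.7633.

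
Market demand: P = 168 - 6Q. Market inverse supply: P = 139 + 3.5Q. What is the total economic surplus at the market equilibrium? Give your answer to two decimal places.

44.26

Equilibrium: 168 - 6Q = 139 + 3.5Q, so Q* = 3.0526 and P* = 149.6842.
Total surplus is the full triangle between the curves from 0 to Q*: (1/2)(3.0526)(168 - 139) = 44.2632.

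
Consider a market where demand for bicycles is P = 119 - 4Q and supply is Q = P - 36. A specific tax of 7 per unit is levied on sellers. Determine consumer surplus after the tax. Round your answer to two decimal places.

Rewriting supply in inverse form: P = 36 + Q.
Without the tax, 119 - 4Q = 36 + Q so Q* = 16.6 and P* = 52.6.
With the tax, sellers need 7 more per unit: 119 - 4Q = 36 + Q + 7, so Q_t = 15.2. Buyers pay P_b = 58.2; sellers receive P_s = P_b - 7 = 51.2.
Consumer surplus is the triangle under demand above P_b: (1/2)(15.2)(119 - 58.2) = 462.08.

462.08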